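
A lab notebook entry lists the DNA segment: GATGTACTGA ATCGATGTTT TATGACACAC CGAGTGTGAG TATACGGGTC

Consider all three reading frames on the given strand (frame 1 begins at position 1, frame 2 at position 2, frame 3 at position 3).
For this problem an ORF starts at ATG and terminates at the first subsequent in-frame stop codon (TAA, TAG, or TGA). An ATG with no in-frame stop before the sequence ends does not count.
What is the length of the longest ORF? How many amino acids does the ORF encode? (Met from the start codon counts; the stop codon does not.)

Frame 1: GAT GTA CTG AAT CGA TGT TTT ATG ACA CAC CGA GTG TGA GTA TAC GGG — ATG at 22, stop TGA at 37 → 18 nt.
Frame 2: ATG TAC TGA ATC GAT GTT TTA TGA CAC ACC GAG TGT GAG TAT ACG GGT — ATG at 2, stop TGA at 8 → 9 nt.
Frame 3: TGT ACT GAA TCG ATG TTT TAT GAC ACA CCG AGT GTG AGT ATA CGG GTC — no ATG→stop ORF.
Longest: frame 1, positions 22–39, 18 nt = 6 codons = 5 aa. → 5 amino acids.

5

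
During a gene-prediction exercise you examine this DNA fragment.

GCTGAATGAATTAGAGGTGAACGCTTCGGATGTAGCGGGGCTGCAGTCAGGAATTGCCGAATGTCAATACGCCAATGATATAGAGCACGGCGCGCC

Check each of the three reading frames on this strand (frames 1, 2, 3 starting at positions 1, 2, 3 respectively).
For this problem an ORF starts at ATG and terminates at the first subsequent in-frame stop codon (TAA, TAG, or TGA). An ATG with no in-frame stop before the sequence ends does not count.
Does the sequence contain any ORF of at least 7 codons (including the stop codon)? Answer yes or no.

no

Frame 1: GCT GAA TGA ATT AGA GGT GAA CGC TTC GGA TGT AGC GGG GCT GCA GTC AGG AAT TGC CGA ATG TCA ATA CGC CAA TGA TAT AGA GCA CGG CGC GCC — ATG at 61, stop TGA at 76 → 18 nt.
Frame 2: CTG AAT GAA TTA GAG GTG AAC GCT TCG GAT GTA GCG GGG CTG CAG TCA GGA ATT GCC GAA TGT CAA TAC GCC AAT GAT ATA GAG CAC GGC GCG — no ATG→stop ORF.
Frame 3: TGA ATG AAT TAG AGG TGA ACG CTT CGG ATG TAG CGG GGC TGC AGT CAG GAA TTG CCG AAT GTC AAT ACG CCA ATG ATA TAG AGC ACG GCG CGC — ATG at 6, stop TAG at 12 → 9 nt; ATG at 30, stop TAG at 33 → 6 nt; ATG at 75, stop TAG at 81 → 9 nt.
Largest ORF found is 6 codons < 7, so no.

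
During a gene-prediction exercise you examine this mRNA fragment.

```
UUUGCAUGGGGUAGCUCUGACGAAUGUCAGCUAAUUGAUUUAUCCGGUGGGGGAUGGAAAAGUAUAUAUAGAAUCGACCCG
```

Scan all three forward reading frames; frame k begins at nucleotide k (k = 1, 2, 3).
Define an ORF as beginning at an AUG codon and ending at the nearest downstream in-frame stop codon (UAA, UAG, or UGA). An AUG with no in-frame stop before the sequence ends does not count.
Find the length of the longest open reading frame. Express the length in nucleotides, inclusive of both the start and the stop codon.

Frame 1: UUU GCA UGG GGU AGC UCU GAC GAA UGU CAG CUA AUU GAU UUA UCC GGU GGG GGA UGG AAA AGU AUA UAU AGA AUC GAC CCG — no AUG→stop ORF.
Frame 2: UUG CAU GGG GUA GCU CUG ACG AAU GUC AGC UAA UUG AUU UAU CCG GUG GGG GAU GGA AAA GUA UAU AUA GAA UCG ACC — no AUG→stop ORF.
Frame 3: UGC AUG GGG UAG CUC UGA CGA AUG UCA GCU AAU UGA UUU AUC CGG UGG GGG AUG GAA AAG UAU AUA UAG AAU CGA CCC — AUG at 6, stop UAG at 12 → 9 nt; AUG at 24, stop UGA at 36 → 15 nt; AUG at 54, stop UAG at 69 → 18 nt.
Longest: frame 3, positions 54–71, 18 nt = 6 codons = 5 aa. → 18 nucleotides.

18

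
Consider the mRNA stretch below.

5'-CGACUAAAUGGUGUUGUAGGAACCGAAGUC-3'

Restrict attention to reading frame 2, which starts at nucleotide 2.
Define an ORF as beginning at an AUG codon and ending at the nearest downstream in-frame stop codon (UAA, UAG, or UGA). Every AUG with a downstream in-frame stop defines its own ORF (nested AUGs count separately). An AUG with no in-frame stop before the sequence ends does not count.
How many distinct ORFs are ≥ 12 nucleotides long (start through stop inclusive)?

Frame 2: GAC UAA AUG GUG UUG UAG GAA CCG AAG — AUG at 8, stop UAG at 17 → 12 nt.
ORFs ≥ 12 nucleotides: frame 2 8–19 (12 nucleotides). Count = 1.

1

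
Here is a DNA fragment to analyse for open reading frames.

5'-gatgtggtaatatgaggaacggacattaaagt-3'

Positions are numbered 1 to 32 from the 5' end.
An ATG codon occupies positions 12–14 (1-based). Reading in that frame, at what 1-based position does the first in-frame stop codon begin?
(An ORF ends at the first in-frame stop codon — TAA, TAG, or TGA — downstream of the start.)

Codons from position 12: ATG (12–14), AGG (15–17), AAC (18–20), GGA (21–23), CAT (24–26), TAA (27–29).
TAA is a stop codon; it begins at position 27.

27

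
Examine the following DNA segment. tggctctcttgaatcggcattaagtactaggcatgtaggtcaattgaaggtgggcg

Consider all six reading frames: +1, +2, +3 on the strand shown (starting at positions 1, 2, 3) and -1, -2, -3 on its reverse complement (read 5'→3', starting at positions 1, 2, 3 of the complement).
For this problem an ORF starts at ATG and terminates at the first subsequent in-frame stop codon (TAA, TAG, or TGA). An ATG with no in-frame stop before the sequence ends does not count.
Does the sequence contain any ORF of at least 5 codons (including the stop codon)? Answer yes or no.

Reverse complement (5'→3'): CGCCCACCTTCAATTGACCTACATGCCTAGTACTTAATGCCGATTCAAGAGAGCCA
Frame +1: TGG CTC TCT TGA ATC GGC ATT AAG TAC TAG GCA TGT AGG TCA ATT GAA GGT GGG — no ATG→stop ORF.
Frame +2: GGC TCT CTT GAA TCG GCA TTA AGT ACT AGG CAT GTA GGT CAA TTG AAG GTG GGC — no ATG→stop ORF.
Frame +3: GCT CTC TTG AAT CGG CAT TAA GTA CTA GGC ATG TAG GTC AAT TGA AGG TGG GCG — ATG at 33, stop TAG at 36 → 6 nt.
Frame -1: CGC CCA CCT TCA ATT GAC CTA CAT GCC TAG TAC TTA ATG CCG ATT CAA GAG AGC — no ATG→stop ORF.
Frame -2: GCC CAC CTT CAA TTG ACC TAC ATG CCT AGT ACT TAA TGC CGA TTC AAG AGA GCC — ATG at 23, stop TAA at 35 → 15 nt.
Frame -3: CCC ACC TTC AAT TGA CCT ACA TGC CTA GTA CTT AAT GCC GAT TCA AGA GAG CCA — no ATG→stop ORF.
Frame -2 has an ORF of 5 codons (positions 23–37) ≥ 5, so yes.

yes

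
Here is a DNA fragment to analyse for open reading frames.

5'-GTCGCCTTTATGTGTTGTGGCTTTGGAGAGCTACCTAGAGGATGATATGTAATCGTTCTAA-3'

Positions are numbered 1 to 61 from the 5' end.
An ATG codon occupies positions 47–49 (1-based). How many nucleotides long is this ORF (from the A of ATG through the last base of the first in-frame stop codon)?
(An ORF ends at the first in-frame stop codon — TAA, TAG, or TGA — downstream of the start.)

Codons from position 47: ATG (47–49), TAA (50–52).
TAA is the first in-frame stop; ORF spans 47–52, 6 nucleotides.

6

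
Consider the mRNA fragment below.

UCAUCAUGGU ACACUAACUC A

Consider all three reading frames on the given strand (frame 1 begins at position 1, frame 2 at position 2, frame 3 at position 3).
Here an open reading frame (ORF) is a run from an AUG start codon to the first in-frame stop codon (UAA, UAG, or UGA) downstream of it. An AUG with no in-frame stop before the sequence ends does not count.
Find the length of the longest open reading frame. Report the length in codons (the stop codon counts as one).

4

Frame 1: UCA UCA UGG UAC ACU AAC UCA — no AUG→stop ORF.
Frame 2: CAU CAU GGU ACA CUA ACU — no AUG→stop ORF.
Frame 3: AUC AUG GUA CAC UAA CUC — AUG at 6, stop UAA at 15 → 12 nt.
Longest: frame 3, positions 6–17, 12 nt = 4 codons = 3 aa. → 4 codons.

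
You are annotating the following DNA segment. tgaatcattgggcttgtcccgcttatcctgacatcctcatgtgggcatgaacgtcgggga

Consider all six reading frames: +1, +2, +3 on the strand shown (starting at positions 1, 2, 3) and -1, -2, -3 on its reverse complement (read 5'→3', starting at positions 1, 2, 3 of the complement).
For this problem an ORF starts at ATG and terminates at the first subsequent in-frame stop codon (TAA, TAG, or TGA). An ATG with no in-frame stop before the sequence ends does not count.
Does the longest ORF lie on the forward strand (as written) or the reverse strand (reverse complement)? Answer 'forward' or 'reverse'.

reverse

Reverse complement (5'→3'): TCCCCGACGTTCATGCCCACATGAGGATGTCAGGATAAGCGGGACAAGCCCAATGATTCA
Frame +1: TGA ATC ATT GGG CTT GTC CCG CTT ATC CTG ACA TCC TCA TGT GGG CAT GAA CGT CGG GGA — no ATG→stop ORF.
Frame +2: GAA TCA TTG GGC TTG TCC CGC TTA TCC TGA CAT CCT CAT GTG GGC ATG AAC GTC GGG — no ATG→stop ORF.
Frame +3: AAT CAT TGG GCT TGT CCC GCT TAT CCT GAC ATC CTC ATG TGG GCA TGA ACG TCG GGG — ATG at 39, stop TGA at 48 → 12 nt.
Frame -1: TCC CCG ACG TTC ATG CCC ACA TGA GGA TGT CAG GAT AAG CGG GAC AAG CCC AAT GAT TCA — ATG at 13, stop TGA at 22 → 12 nt.
Frame -2: CCC CGA CGT TCA TGC CCA CAT GAG GAT GTC AGG ATA AGC GGG ACA AGC CCA ATG ATT — no ATG→stop ORF.
Frame -3: CCC GAC GTT CAT GCC CAC ATG AGG ATG TCA GGA TAA GCG GGA CAA GCC CAA TGA TTC — ATG at 21, stop TAA at 36 → 18 nt; ATG at 27, stop TAA at 36 → 12 nt.
Forward-strand max 12 nt; reverse-strand max 18 nt. The reverse strand has the longer ORF.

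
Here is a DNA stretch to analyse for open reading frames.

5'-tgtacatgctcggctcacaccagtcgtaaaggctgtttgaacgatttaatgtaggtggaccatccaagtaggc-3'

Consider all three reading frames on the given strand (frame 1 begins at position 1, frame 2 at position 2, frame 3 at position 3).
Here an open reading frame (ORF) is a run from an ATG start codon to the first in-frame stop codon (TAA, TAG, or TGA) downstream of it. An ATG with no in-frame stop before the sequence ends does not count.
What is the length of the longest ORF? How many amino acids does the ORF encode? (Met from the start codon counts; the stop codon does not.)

Frame 1: TGT ACA TGC TCG GCT CAC ACC AGT CGT AAA GGC TGT TTG AAC GAT TTA ATG TAG GTG GAC CAT CCA AGT AGG — ATG at 49, stop TAG at 52 → 6 nt.
Frame 2: GTA CAT GCT CGG CTC ACA CCA GTC GTA AAG GCT GTT TGA ACG ATT TAA TGT AGG TGG ACC ATC CAA GTA GGC — no ATG→stop ORF.
Frame 3: TAC ATG CTC GGC TCA CAC CAG TCG TAA AGG CTG TTT GAA CGA TTT AAT GTA GGT GGA CCA TCC AAG TAG — ATG at 6, stop TAA at 27 → 24 nt.
Longest: frame 3, positions 6–29, 24 nt = 8 codons = 7 aa. → 7 amino acids.

7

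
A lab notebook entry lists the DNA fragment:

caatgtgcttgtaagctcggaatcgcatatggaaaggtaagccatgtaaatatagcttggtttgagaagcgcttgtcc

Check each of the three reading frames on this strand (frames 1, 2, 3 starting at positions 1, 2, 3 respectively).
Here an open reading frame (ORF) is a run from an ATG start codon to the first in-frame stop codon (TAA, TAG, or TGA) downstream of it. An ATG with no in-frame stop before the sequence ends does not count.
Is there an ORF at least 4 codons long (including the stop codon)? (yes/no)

Frame 1: CAA TGT GCT TGT AAG CTC GGA ATC GCA TAT GGA AAG GTA AGC CAT GTA AAT ATA GCT TGG TTT GAG AAG CGC TTG TCC — no ATG→stop ORF.
Frame 2: AAT GTG CTT GTA AGC TCG GAA TCG CAT ATG GAA AGG TAA GCC ATG TAA ATA TAG CTT GGT TTG AGA AGC GCT TGT — ATG at 29, stop TAA at 38 → 12 nt; ATG at 44, stop TAA at 47 → 6 nt.
Frame 3: ATG TGC TTG TAA GCT CGG AAT CGC ATA TGG AAA GGT AAG CCA TGT AAA TAT AGC TTG GTT TGA GAA GCG CTT GTC — ATG at 3, stop TAA at 12 → 12 nt.
Frame 2 has an ORF of 4 codons (positions 29–40) ≥ 4, so yes.

yes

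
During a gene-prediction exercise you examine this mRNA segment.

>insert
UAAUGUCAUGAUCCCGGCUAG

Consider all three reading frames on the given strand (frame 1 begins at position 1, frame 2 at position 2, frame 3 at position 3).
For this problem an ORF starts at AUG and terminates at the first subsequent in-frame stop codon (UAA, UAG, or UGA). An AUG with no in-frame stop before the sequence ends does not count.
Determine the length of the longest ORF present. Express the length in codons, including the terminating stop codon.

3

Frame 1: UAA UGU CAU GAU CCC GGC UAG — no AUG→stop ORF.
Frame 2: AAU GUC AUG AUC CCG GCU — no AUG→stop ORF.
Frame 3: AUG UCA UGA UCC CGG CUA — AUG at 3, stop UGA at 9 → 9 nt.
Longest: frame 3, positions 3–11, 9 nt = 3 codons = 2 aa. → 3 codons.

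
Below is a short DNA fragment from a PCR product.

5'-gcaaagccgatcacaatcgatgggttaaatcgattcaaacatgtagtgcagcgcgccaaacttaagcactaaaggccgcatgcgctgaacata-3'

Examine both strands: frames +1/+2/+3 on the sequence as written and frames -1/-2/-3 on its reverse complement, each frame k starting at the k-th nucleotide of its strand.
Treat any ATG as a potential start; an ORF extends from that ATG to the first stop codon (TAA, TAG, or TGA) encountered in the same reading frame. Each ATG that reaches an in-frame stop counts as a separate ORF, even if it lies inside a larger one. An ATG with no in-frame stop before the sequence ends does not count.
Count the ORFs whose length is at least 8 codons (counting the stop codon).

2

Reverse complement (5'→3'): TATGTTCAGCGCATGCGGCCTTTAGTGCTTAAGTTTGGCGCGCTGCACTACATGTTTGAATCGATTTAACCCATCGATTGTGATCGGCTTTGC
Frame +1: GCA AAG CCG ATC ACA ATC GAT GGG TTA AAT CGA TTC AAA CAT GTA GTG CAG CGC GCC AAA CTT AAG CAC TAA AGG CCG CAT GCG CTG AAC ATA — no ATG→stop ORF.
Frame +2: CAA AGC CGA TCA CAA TCG ATG GGT TAA ATC GAT TCA AAC ATG TAG TGC AGC GCG CCA AAC TTA AGC ACT AAA GGC CGC ATG CGC TGA ACA — ATG at 20, stop TAA at 26 → 9 nt; ATG at 41, stop TAG at 44 → 6 nt; ATG at 80, stop TGA at 86 → 9 nt.
Frame +3: AAA GCC GAT CAC AAT CGA TGG GTT AAA TCG ATT CAA ACA TGT AGT GCA GCG CGC CAA ACT TAA GCA CTA AAG GCC GCA TGC GCT GAA CAT — no ATG→stop ORF.
Frame -1: TAT GTT CAG CGC ATG CGG CCT TTA GTG CTT AAG TTT GGC GCG CTG CAC TAC ATG TTT GAA TCG ATT TAA CCC ATC GAT TGT GAT CGG CTT TGC — ATG at 13, stop TAA at 67 → 57 nt; ATG at 52, stop TAA at 67 → 18 nt.
Frame -2: ATG TTC AGC GCA TGC GGC CTT TAG TGC TTA AGT TTG GCG CGC TGC ACT ACA TGT TTG AAT CGA TTT AAC CCA TCG ATT GTG ATC GGC TTT — ATG at 2, stop TAG at 23 → 24 nt.
Frame -3: TGT TCA GCG CAT GCG GCC TTT AGT GCT TAA GTT TGG CGC GCT GCA CTA CAT GTT TGA ATC GAT TTA ACC CAT CGA TTG TGA TCG GCT TTG — no ATG→stop ORF.
ORFs ≥ 8 codons: frame -1 13–69 (19 codons), frame -2 2–25 (8 codons). Count = 2.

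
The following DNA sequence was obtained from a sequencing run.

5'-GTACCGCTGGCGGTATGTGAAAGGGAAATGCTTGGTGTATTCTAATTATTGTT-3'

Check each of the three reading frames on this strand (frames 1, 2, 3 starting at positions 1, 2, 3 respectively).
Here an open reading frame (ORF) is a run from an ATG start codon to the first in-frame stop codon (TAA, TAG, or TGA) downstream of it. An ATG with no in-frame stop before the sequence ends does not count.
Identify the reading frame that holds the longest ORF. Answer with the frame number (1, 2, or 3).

Frame 1: GTA CCG CTG GCG GTA TGT GAA AGG GAA ATG CTT GGT GTA TTC TAA TTA TTG — ATG at 28, stop TAA at 43 → 18 nt.
Frame 2: TAC CGC TGG CGG TAT GTG AAA GGG AAA TGC TTG GTG TAT TCT AAT TAT TGT — no ATG→stop ORF.
Frame 3: ACC GCT GGC GGT ATG TGA AAG GGA AAT GCT TGG TGT ATT CTA ATT ATT GTT — ATG at 15, stop TGA at 18 → 6 nt.
Longest ORF is 18 nt in frame 1 (positions 28–45).

1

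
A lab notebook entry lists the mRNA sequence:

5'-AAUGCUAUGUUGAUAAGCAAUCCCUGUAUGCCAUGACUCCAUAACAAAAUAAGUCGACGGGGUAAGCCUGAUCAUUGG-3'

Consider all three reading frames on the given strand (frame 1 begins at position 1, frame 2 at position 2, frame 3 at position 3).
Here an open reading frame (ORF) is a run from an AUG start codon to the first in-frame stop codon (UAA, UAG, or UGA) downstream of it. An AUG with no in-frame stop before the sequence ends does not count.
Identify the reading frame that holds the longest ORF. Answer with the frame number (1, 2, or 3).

Frame 1: AAU GCU AUG UUG AUA AGC AAU CCC UGU AUG CCA UGA CUC CAU AAC AAA AUA AGU CGA CGG GGU AAG CCU GAU CAU UGG — AUG at 7, stop UGA at 34 → 30 nt; AUG at 28, stop UGA at 34 → 9 nt.
Frame 2: AUG CUA UGU UGA UAA GCA AUC CCU GUA UGC CAU GAC UCC AUA ACA AAA UAA GUC GAC GGG GUA AGC CUG AUC AUU — AUG at 2, stop UGA at 11 → 12 nt.
Frame 3: UGC UAU GUU GAU AAG CAA UCC CUG UAU GCC AUG ACU CCA UAA CAA AAU AAG UCG ACG GGG UAA GCC UGA UCA UUG — AUG at 33, stop UAA at 42 → 12 nt.
Longest ORF is 30 nt in frame 1 (positions 7–36).

1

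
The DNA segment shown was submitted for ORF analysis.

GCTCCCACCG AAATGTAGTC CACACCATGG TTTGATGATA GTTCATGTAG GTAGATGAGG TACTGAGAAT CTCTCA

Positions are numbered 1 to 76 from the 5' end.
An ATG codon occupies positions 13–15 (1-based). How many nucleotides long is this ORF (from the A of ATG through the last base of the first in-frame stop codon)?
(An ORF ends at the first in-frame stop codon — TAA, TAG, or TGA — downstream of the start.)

6

Codons from position 13: ATG (13–15), TAG (16–18).
TAG is the first in-frame stop; ORF spans 13–18, 6 nucleotides.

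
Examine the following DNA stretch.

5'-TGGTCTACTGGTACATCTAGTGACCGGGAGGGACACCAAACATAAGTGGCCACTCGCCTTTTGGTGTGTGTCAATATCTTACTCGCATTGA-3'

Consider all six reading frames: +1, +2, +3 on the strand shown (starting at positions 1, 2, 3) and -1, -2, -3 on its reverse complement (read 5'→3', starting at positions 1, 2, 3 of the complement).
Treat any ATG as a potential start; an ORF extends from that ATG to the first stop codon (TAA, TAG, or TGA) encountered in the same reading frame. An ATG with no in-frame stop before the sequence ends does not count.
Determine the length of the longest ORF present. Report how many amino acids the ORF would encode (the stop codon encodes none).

Reverse complement (5'→3'): TCAATGCGAGTAAGATATTGACACACACCAAAAGGCGAGTGGCCACTTATGTTTGGTGTCCCTCCCGGTCACTAGATGTACCAGTAGACCA
Frame +1: TGG TCT ACT GGT ACA TCT AGT GAC CGG GAG GGA CAC CAA ACA TAA GTG GCC ACT CGC CTT TTG GTG TGT GTC AAT ATC TTA CTC GCA TTG — no ATG→stop ORF.
Frame +2: GGT CTA CTG GTA CAT CTA GTG ACC GGG AGG GAC ACC AAA CAT AAG TGG CCA CTC GCC TTT TGG TGT GTG TCA ATA TCT TAC TCG CAT TGA — no ATG→stop ORF.
Frame +3: GTC TAC TGG TAC ATC TAG TGA CCG GGA GGG ACA CCA AAC ATA AGT GGC CAC TCG CCT TTT GGT GTG TGT CAA TAT CTT ACT CGC ATT — no ATG→stop ORF.
Frame -1: TCA ATG CGA GTA AGA TAT TGA CAC ACA CCA AAA GGC GAG TGG CCA CTT ATG TTT GGT GTC CCT CCC GGT CAC TAG ATG TAC CAG TAG ACC — ATG at 4, stop TGA at 19 → 18 nt; ATG at 49, stop TAG at 73 → 27 nt; ATG at 76, stop TAG at 85 → 12 nt.
Frame -2: CAA TGC GAG TAA GAT ATT GAC ACA CAC CAA AAG GCG AGT GGC CAC TTA TGT TTG GTG TCC CTC CCG GTC ACT AGA TGT ACC AGT AGA CCA — no ATG→stop ORF.
Frame -3: AAT GCG AGT AAG ATA TTG ACA CAC ACC AAA AGG CGA GTG GCC ACT TAT GTT TGG TGT CCC TCC CGG TCA CTA GAT GTA CCA GTA GAC — no ATG→stop ORF.
Longest: frame -1, positions 49–75, 27 nt = 9 codons = 8 aa. → 8 amino acids.

8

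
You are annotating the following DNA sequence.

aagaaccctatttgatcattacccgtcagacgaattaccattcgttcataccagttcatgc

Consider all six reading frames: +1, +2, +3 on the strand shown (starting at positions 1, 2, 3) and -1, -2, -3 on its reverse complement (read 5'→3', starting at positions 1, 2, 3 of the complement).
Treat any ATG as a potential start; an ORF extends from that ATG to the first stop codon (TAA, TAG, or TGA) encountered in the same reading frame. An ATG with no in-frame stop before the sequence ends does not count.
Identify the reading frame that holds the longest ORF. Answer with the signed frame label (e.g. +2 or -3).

-1

Reverse complement (5'→3'): GCATGAACTGGTATGAACGAATGGTAATTCGTCTGACGGGTAATGATCAAATAGGGTTCTT
Frame +1: AAG AAC CCT ATT TGA TCA TTA CCC GTC AGA CGA ATT ACC ATT CGT TCA TAC CAG TTC ATG — no ATG→stop ORF.
Frame +2: AGA ACC CTA TTT GAT CAT TAC CCG TCA GAC GAA TTA CCA TTC GTT CAT ACC AGT TCA TGC — no ATG→stop ORF.
Frame +3: GAA CCC TAT TTG ATC ATT ACC CGT CAG ACG AAT TAC CAT TCG TTC ATA CCA GTT CAT — no ATG→stop ORF.
Frame -1: GCA TGA ACT GGT ATG AAC GAA TGG TAA TTC GTC TGA CGG GTA ATG ATC AAA TAG GGT TCT — ATG at 13, stop TAA at 25 → 15 nt; ATG at 43, stop TAG at 52 → 12 nt.
Frame -2: CAT GAA CTG GTA TGA ACG AAT GGT AAT TCG TCT GAC GGG TAA TGA TCA AAT AGG GTT CTT — no ATG→stop ORF.
Frame -3: ATG AAC TGG TAT GAA CGA ATG GTA ATT CGT CTG ACG GGT AAT GAT CAA ATA GGG TTC — no ATG→stop ORF.
Longest ORF is 15 nt in frame -1 (positions 13–27).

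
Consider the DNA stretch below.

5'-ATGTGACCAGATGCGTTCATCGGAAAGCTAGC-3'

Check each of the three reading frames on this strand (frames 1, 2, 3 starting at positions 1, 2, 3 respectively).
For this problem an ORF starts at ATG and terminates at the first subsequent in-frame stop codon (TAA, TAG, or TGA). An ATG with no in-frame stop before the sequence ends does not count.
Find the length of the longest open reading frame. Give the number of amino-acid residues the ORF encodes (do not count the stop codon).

Frame 1: ATG TGA CCA GAT GCG TTC ATC GGA AAG CTA — ATG at 1, stop TGA at 4 → 6 nt.
Frame 2: TGT GAC CAG ATG CGT TCA TCG GAA AGC TAG — ATG at 11, stop TAG at 29 → 21 nt.
Frame 3: GTG ACC AGA TGC GTT CAT CGG AAA GCT AGC — no ATG→stop ORF.
Longest: frame 2, positions 11–31, 21 nt = 7 codons = 6 aa. → 6 amino acids.

6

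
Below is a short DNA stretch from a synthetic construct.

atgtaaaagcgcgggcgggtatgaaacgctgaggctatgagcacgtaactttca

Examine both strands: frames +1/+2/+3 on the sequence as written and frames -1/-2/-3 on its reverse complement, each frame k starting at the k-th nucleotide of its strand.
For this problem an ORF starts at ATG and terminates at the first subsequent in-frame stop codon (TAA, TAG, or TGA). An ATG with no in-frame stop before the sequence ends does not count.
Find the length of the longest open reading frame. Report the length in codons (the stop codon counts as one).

Reverse complement (5'→3'): TGAAAGTTACGTGCTCATAGCCTCAGCGTTTCATACCCGCCCGCGCTTTTACAT
Frame +1: ATG TAA AAG CGC GGG CGG GTA TGA AAC GCT GAG GCT ATG AGC ACG TAA CTT TCA — ATG at 1, stop TAA at 4 → 6 nt; ATG at 37, stop TAA at 46 → 12 nt.
Frame +2: TGT AAA AGC GCG GGC GGG TAT GAA ACG CTG AGG CTA TGA GCA CGT AAC TTT — no ATG→stop ORF.
Frame +3: GTA AAA GCG CGG GCG GGT ATG AAA CGC TGA GGC TAT GAG CAC GTA ACT TTC — ATG at 21, stop TGA at 30 → 12 nt.
Frame -1: TGA AAG TTA CGT GCT CAT AGC CTC AGC GTT TCA TAC CCG CCC GCG CTT TTA CAT — no ATG→stop ORF.
Frame -2: GAA AGT TAC GTG CTC ATA GCC TCA GCG TTT CAT ACC CGC CCG CGC TTT TAC — no ATG→stop ORF.
Frame -3: AAA GTT ACG TGC TCA TAG CCT CAG CGT TTC ATA CCC GCC CGC GCT TTT ACA — no ATG→stop ORF.
Longest: frame +1, positions 37–48, 12 nt = 4 codons = 3 aa. → 4 codons.

4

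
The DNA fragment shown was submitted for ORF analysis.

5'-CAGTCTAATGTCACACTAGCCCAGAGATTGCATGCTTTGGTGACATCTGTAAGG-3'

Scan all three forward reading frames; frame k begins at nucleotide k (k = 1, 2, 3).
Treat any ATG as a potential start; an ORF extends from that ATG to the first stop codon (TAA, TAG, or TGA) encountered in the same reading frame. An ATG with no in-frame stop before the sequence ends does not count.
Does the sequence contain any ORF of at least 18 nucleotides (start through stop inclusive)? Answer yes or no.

Frame 1: CAG TCT AAT GTC ACA CTA GCC CAG AGA TTG CAT GCT TTG GTG ACA TCT GTA AGG — no ATG→stop ORF.
Frame 2: AGT CTA ATG TCA CAC TAG CCC AGA GAT TGC ATG CTT TGG TGA CAT CTG TAA — ATG at 8, stop TAG at 17 → 12 nt; ATG at 32, stop TGA at 41 → 12 nt.
Frame 3: GTC TAA TGT CAC ACT AGC CCA GAG ATT GCA TGC TTT GGT GAC ATC TGT AAG — no ATG→stop ORF.
Largest ORF found is 12 nucleotides < 18, so no.

no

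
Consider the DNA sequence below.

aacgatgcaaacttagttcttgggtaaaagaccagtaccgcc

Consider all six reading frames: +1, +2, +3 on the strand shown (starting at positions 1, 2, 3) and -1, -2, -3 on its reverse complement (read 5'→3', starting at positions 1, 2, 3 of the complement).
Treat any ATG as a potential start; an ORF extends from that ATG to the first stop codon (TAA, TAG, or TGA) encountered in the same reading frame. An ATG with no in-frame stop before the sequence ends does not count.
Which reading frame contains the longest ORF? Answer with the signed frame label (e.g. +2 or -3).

Reverse complement (5'→3'): GGCGGTACTGGTCTTTTACCCAAGAACTAAGTTTGCATCGTT
Frame +1: AAC GAT GCA AAC TTA GTT CTT GGG TAA AAG ACC AGT ACC GCC — no ATG→stop ORF.
Frame +2: ACG ATG CAA ACT TAG TTC TTG GGT AAA AGA CCA GTA CCG — ATG at 5, stop TAG at 14 → 12 nt.
Frame +3: CGA TGC AAA CTT AGT TCT TGG GTA AAA GAC CAG TAC CGC — no ATG→stop ORF.
Frame -1: GGC GGT ACT GGT CTT TTA CCC AAG AAC TAA GTT TGC ATC GTT — no ATG→stop ORF.
Frame -2: GCG GTA CTG GTC TTT TAC CCA AGA ACT AAG TTT GCA TCG — no ATG→stop ORF.
Frame -3: CGG TAC TGG TCT TTT ACC CAA GAA CTA AGT TTG CAT CGT — no ATG→stop ORF.
Longest ORF is 12 nt in frame +2 (positions 5–16).

+2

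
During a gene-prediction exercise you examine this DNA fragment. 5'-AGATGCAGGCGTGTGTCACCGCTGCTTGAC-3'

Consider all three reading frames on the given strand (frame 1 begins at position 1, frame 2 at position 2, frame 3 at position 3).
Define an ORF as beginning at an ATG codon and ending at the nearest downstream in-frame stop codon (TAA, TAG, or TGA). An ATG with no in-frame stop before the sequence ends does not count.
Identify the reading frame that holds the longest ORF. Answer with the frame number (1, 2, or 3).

3

Frame 1: AGA TGC AGG CGT GTG TCA CCG CTG CTT GAC — no ATG→stop ORF.
Frame 2: GAT GCA GGC GTG TGT CAC CGC TGC TTG — no ATG→stop ORF.
Frame 3: ATG CAG GCG TGT GTC ACC GCT GCT TGA — ATG at 3, stop TGA at 27 → 27 nt.
Longest ORF is 27 nt in frame 3 (positions 3–29).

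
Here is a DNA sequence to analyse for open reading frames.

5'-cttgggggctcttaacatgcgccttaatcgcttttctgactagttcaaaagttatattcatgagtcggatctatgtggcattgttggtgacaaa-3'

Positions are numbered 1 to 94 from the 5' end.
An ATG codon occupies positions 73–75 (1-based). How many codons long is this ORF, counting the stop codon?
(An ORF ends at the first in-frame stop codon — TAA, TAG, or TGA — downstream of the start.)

6

Codons from position 73: ATG (73–75), TGG (76–78), CAT (79–81), TGT (82–84), TGG (85–87), TGA (88–90).
TGA is the first in-frame stop; that's 6 codons including the stop.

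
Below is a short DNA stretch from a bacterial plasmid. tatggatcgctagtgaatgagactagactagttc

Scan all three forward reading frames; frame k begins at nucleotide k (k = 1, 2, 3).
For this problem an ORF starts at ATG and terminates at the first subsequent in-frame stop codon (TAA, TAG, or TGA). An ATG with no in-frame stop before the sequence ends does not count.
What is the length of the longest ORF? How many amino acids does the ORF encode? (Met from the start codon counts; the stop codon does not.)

Frame 1: TAT GGA TCG CTA GTG AAT GAG ACT AGA CTA GTT — no ATG→stop ORF.
Frame 2: ATG GAT CGC TAG TGA ATG AGA CTA GAC TAG TTC — ATG at 2, stop TAG at 11 → 12 nt; ATG at 17, stop TAG at 29 → 15 nt.
Frame 3: TGG ATC GCT AGT GAA TGA GAC TAG ACT AGT — no ATG→stop ORF.
Longest: frame 2, positions 17–31, 15 nt = 5 codons = 4 aa. → 4 amino acids.

4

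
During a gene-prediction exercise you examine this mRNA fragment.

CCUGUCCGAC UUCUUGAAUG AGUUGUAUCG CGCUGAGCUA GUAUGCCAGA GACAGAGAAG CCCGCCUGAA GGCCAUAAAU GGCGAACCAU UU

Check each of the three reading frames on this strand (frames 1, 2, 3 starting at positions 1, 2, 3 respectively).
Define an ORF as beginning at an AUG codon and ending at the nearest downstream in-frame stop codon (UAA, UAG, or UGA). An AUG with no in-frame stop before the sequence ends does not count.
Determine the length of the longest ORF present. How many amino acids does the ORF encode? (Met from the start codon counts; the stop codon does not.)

Frame 1: CCU GUC CGA CUU CUU GAA UGA GUU GUA UCG CGC UGA GCU AGU AUG CCA GAG ACA GAG AAG CCC GCC UGA AGG CCA UAA AUG GCG AAC CAU — AUG at 43, stop UGA at 67 → 27 nt.
Frame 2: CUG UCC GAC UUC UUG AAU GAG UUG UAU CGC GCU GAG CUA GUA UGC CAG AGA CAG AGA AGC CCG CCU GAA GGC CAU AAA UGG CGA ACC AUU — no AUG→stop ORF.
Frame 3: UGU CCG ACU UCU UGA AUG AGU UGU AUC GCG CUG AGC UAG UAU GCC AGA GAC AGA GAA GCC CGC CUG AAG GCC AUA AAU GGC GAA CCA UUU — AUG at 18, stop UAG at 39 → 24 nt.
Longest: frame 1, positions 43–69, 27 nt = 9 codons = 8 aa. → 8 amino acids.

8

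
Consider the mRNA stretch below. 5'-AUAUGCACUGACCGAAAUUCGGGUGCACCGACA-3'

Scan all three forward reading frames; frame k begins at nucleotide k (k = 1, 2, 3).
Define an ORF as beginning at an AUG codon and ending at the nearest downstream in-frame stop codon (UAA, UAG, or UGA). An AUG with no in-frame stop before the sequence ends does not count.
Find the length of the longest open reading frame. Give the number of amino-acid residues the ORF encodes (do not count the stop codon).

2

Frame 1: AUA UGC ACU GAC CGA AAU UCG GGU GCA CCG ACA — no AUG→stop ORF.
Frame 2: UAU GCA CUG ACC GAA AUU CGG GUG CAC CGA — no AUG→stop ORF.
Frame 3: AUG CAC UGA CCG AAA UUC GGG UGC ACC GAC — AUG at 3, stop UGA at 9 → 9 nt.
Longest: frame 3, positions 3–11, 9 nt = 3 codons = 2 aa. → 2 amino acids.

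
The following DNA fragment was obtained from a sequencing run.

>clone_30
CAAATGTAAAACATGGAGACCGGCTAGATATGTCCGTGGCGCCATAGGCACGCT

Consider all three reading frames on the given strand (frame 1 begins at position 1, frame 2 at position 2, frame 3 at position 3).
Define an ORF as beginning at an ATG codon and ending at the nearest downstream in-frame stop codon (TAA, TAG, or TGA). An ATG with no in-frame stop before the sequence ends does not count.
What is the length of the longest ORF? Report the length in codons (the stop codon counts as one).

Frame 1: CAA ATG TAA AAC ATG GAG ACC GGC TAG ATA TGT CCG TGG CGC CAT AGG CAC GCT — ATG at 4, stop TAA at 7 → 6 nt; ATG at 13, stop TAG at 25 → 15 nt.
Frame 2: AAA TGT AAA ACA TGG AGA CCG GCT AGA TAT GTC CGT GGC GCC ATA GGC ACG — no ATG→stop ORF.
Frame 3: AAT GTA AAA CAT GGA GAC CGG CTA GAT ATG TCC GTG GCG CCA TAG GCA CGC — ATG at 30, stop TAG at 45 → 18 nt.
Longest: frame 3, positions 30–47, 18 nt = 6 codons = 5 aa. → 6 codons.

6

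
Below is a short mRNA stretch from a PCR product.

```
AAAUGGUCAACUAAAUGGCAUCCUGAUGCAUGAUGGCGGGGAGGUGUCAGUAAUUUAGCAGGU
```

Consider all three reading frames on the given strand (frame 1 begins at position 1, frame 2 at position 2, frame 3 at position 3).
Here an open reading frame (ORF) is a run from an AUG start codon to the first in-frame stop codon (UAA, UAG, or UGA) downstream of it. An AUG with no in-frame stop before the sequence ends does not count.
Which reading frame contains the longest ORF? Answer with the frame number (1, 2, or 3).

Frame 1: AAA UGG UCA ACU AAA UGG CAU CCU GAU GCA UGA UGG CGG GGA GGU GUC AGU AAU UUA GCA GGU — no AUG→stop ORF.
Frame 2: AAU GGU CAA CUA AAU GGC AUC CUG AUG CAU GAU GGC GGG GAG GUG UCA GUA AUU UAG CAG — AUG at 26, stop UAG at 56 → 33 nt.
Frame 3: AUG GUC AAC UAA AUG GCA UCC UGA UGC AUG AUG GCG GGG AGG UGU CAG UAA UUU AGC AGG — AUG at 3, stop UAA at 12 → 12 nt; AUG at 15, stop UGA at 24 → 12 nt; AUG at 30, stop UAA at 51 → 24 nt; AUG at 33, stop UAA at 51 → 21 nt.
Longest ORF is 33 nt in frame 2 (positions 26–58).

2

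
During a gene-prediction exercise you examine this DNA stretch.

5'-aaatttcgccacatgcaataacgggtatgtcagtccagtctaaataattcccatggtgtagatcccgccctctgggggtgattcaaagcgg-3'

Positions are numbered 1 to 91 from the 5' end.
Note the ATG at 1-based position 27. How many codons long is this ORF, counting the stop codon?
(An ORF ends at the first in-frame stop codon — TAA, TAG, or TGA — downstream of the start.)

Codons from position 27: ATG (27–29), TCA (30–32), GTC (33–35), CAG (36–38), TCT (39–41), AAA (42–44), TAA (45–47).
TAA is the first in-frame stop; that's 7 codons including the stop.

7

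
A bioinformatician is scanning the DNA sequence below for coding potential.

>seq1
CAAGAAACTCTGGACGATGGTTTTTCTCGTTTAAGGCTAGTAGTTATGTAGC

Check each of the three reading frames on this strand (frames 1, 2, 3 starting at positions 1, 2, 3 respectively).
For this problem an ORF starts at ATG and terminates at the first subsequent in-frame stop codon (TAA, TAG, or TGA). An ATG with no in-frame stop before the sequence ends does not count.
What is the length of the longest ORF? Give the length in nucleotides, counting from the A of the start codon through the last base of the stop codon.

Frame 1: CAA GAA ACT CTG GAC GAT GGT TTT TCT CGT TTA AGG CTA GTA GTT ATG TAG — ATG at 46, stop TAG at 49 → 6 nt.
Frame 2: AAG AAA CTC TGG ACG ATG GTT TTT CTC GTT TAA GGC TAG TAG TTA TGT AGC — ATG at 17, stop TAA at 32 → 18 nt.
Frame 3: AGA AAC TCT GGA CGA TGG TTT TTC TCG TTT AAG GCT AGT AGT TAT GTA — no ATG→stop ORF.
Longest: frame 2, positions 17–34, 18 nt = 6 codons = 5 aa. → 18 nucleotides.

18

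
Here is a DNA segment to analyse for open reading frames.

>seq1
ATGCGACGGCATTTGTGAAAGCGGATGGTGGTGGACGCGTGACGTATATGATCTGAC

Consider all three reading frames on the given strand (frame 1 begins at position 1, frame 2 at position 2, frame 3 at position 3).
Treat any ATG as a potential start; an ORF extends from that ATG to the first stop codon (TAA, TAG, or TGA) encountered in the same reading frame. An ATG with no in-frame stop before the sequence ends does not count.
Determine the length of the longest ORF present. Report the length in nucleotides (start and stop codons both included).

18

Frame 1: ATG CGA CGG CAT TTG TGA AAG CGG ATG GTG GTG GAC GCG TGA CGT ATA TGA TCT GAC — ATG at 1, stop TGA at 16 → 18 nt; ATG at 25, stop TGA at 40 → 18 nt.
Frame 2: TGC GAC GGC ATT TGT GAA AGC GGA TGG TGG TGG ACG CGT GAC GTA TAT GAT CTG — no ATG→stop ORF.
Frame 3: GCG ACG GCA TTT GTG AAA GCG GAT GGT GGT GGA CGC GTG ACG TAT ATG ATC TGA — ATG at 48, stop TGA at 54 → 9 nt.
Longest: frame 1, positions 1–18, 18 nt = 6 codons = 5 aa. → 18 nucleotides.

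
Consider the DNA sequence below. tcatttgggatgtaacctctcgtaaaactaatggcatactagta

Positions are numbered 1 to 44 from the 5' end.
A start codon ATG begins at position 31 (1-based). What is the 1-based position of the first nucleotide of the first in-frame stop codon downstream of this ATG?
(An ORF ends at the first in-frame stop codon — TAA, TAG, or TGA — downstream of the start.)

40

Codons from position 31: ATG (31–33), GCA (34–36), TAC (37–39), TAG (40–42).
TAG is a stop codon; it begins at position 40.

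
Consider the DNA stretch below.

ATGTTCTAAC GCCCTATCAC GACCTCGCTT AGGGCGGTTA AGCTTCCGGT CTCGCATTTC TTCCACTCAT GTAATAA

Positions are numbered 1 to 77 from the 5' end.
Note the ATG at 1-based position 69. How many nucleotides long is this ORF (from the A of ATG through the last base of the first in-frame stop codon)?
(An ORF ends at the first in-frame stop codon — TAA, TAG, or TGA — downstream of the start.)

6

Codons from position 69: ATG (69–71), TAA (72–74).
TAA is the first in-frame stop; ORF spans 69–74, 6 nucleotides.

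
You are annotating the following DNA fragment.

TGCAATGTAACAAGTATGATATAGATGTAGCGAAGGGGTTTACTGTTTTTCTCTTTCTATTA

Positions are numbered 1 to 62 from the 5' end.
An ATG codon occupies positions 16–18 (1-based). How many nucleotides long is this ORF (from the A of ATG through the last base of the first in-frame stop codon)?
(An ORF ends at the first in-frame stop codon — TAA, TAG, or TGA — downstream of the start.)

Codons from position 16: ATG (16–18), ATA (19–21), TAG (22–24).
TAG is the first in-frame stop; ORF spans 16–24, 9 nucleotides.

9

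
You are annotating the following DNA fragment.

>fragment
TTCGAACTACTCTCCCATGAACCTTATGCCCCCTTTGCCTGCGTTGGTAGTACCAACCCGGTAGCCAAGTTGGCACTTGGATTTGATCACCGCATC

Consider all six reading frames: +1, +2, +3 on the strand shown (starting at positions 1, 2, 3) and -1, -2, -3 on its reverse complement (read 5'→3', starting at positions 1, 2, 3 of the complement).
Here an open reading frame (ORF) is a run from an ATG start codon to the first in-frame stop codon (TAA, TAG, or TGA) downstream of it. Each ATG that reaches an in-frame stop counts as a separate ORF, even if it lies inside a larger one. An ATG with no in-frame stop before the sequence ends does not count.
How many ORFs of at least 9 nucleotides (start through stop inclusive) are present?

Reverse complement (5'→3'): GATGCGGTGATCAAATCCAAGTGCCAACTTGGCTACCGGGTTGGTACTACCAACGCAGGCAAAGGGGGCATAAGGTTCATGGGAGAGTAGTTCGAA
Frame +1: TTC GAA CTA CTC TCC CAT GAA CCT TAT GCC CCC TTT GCC TGC GTT GGT AGT ACC AAC CCG GTA GCC AAG TTG GCA CTT GGA TTT GAT CAC CGC ATC — no ATG→stop ORF.
Frame +2: TCG AAC TAC TCT CCC ATG AAC CTT ATG CCC CCT TTG CCT GCG TTG GTA GTA CCA ACC CGG TAG CCA AGT TGG CAC TTG GAT TTG ATC ACC GCA — ATG at 17, stop TAG at 62 → 48 nt; ATG at 26, stop TAG at 62 → 39 nt.
Frame +3: CGA ACT ACT CTC CCA TGA ACC TTA TGC CCC CTT TGC CTG CGT TGG TAG TAC CAA CCC GGT AGC CAA GTT GGC ACT TGG ATT TGA TCA CCG CAT — no ATG→stop ORF.
Frame -1: GAT GCG GTG ATC AAA TCC AAG TGC CAA CTT GGC TAC CGG GTT GGT ACT ACC AAC GCA GGC AAA GGG GGC ATA AGG TTC ATG GGA GAG TAG TTC GAA — ATG at 79, stop TAG at 88 → 12 nt.
Frame -2: ATG CGG TGA TCA AAT CCA AGT GCC AAC TTG GCT ACC GGG TTG GTA CTA CCA ACG CAG GCA AAG GGG GCA TAA GGT TCA TGG GAG AGT AGT TCG — ATG at 2, stop TGA at 8 → 9 nt.
Frame -3: TGC GGT GAT CAA ATC CAA GTG CCA ACT TGG CTA CCG GGT TGG TAC TAC CAA CGC AGG CAA AGG GGG CAT AAG GTT CAT GGG AGA GTA GTT CGA — no ATG→stop ORF.
ORFs ≥ 9 nucleotides: frame +2 17–64 (48 nucleotides), frame +2 26–64 (39 nucleotides), frame -1 79–90 (12 nucleotides), frame -2 2–10 (9 nucleotides). Count = 4.

4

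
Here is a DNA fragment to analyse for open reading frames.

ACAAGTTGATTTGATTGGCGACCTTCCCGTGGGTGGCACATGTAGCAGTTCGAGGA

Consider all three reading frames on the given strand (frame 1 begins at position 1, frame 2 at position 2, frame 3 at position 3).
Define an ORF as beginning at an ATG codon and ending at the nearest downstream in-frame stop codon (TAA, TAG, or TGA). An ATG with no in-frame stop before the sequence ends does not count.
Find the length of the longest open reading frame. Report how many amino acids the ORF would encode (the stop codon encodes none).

1

Frame 1: ACA AGT TGA TTT GAT TGG CGA CCT TCC CGT GGG TGG CAC ATG TAG CAG TTC GAG — ATG at 40, stop TAG at 43 → 6 nt.
Frame 2: CAA GTT GAT TTG ATT GGC GAC CTT CCC GTG GGT GGC ACA TGT AGC AGT TCG AGG — no ATG→stop ORF.
Frame 3: AAG TTG ATT TGA TTG GCG ACC TTC CCG TGG GTG GCA CAT GTA GCA GTT CGA GGA — no ATG→stop ORF.
Longest: frame 1, positions 40–45, 6 nt = 2 codons = 1 aa. → 1 amino acids.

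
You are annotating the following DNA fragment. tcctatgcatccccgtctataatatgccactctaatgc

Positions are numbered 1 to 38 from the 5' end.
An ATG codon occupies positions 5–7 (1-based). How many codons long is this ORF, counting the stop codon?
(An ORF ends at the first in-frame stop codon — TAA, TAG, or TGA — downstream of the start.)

6

Codons from position 5: ATG (5–7), CAT (8–10), CCC (11–13), CGT (14–16), CTA (17–19), TAA (20–22).
TAA is the first in-frame stop; that's 6 codons including the stop.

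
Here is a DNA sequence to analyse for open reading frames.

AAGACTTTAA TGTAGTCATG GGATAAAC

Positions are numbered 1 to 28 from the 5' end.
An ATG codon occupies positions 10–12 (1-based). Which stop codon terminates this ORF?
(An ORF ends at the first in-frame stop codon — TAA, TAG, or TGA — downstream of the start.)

TAG

Codons from position 10: ATG (10–12), TAG (13–15).
The first in-frame stop codon is TAG.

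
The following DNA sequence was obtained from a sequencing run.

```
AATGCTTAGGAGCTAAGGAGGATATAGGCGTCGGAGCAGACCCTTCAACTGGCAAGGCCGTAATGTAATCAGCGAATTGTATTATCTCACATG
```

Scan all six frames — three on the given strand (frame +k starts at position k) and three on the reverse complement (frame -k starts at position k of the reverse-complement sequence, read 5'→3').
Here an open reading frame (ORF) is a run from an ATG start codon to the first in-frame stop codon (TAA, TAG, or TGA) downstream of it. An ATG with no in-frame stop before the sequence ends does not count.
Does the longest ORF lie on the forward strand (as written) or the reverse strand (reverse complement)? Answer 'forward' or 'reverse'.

forward

Reverse complement (5'→3'): CATGTGAGATAATACAATTCGCTGATTACATTACGGCCTTGCCAGTTGAAGGGTCTGCTCCGACGCCTATATCCTCCTTAGCTCCTAAGCATT
Frame +1: AAT GCT TAG GAG CTA AGG AGG ATA TAG GCG TCG GAG CAG ACC CTT CAA CTG GCA AGG CCG TAA TGT AAT CAG CGA ATT GTA TTA TCT CAC ATG — no ATG→stop ORF.
Frame +2: ATG CTT AGG AGC TAA GGA GGA TAT AGG CGT CGG AGC AGA CCC TTC AAC TGG CAA GGC CGT AAT GTA ATC AGC GAA TTG TAT TAT CTC ACA — ATG at 2, stop TAA at 14 → 15 nt.
Frame +3: TGC TTA GGA GCT AAG GAG GAT ATA GGC GTC GGA GCA GAC CCT TCA ACT GGC AAG GCC GTA ATG TAA TCA GCG AAT TGT ATT ATC TCA CAT — ATG at 63, stop TAA at 66 → 6 nt.
Frame -1: CAT GTG AGA TAA TAC AAT TCG CTG ATT ACA TTA CGG CCT TGC CAG TTG AAG GGT CTG CTC CGA CGC CTA TAT CCT CCT TAG CTC CTA AGC ATT — no ATG→stop ORF.
Frame -2: ATG TGA GAT AAT ACA ATT CGC TGA TTA CAT TAC GGC CTT GCC AGT TGA AGG GTC TGC TCC GAC GCC TAT ATC CTC CTT AGC TCC TAA GCA — ATG at 2, stop TGA at 5 → 6 nt.
Frame -3: TGT GAG ATA ATA CAA TTC GCT GAT TAC ATT ACG GCC TTG CCA GTT GAA GGG TCT GCT CCG ACG CCT ATA TCC TCC TTA GCT CCT AAG CAT — no ATG→stop ORF.
Forward-strand max 15 nt; reverse-strand max 6 nt. The forward strand has the longer ORF.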